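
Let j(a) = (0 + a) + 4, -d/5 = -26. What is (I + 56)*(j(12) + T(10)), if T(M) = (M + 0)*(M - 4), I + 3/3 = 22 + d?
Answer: 15732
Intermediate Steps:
d = 130 (d = -5*(-26) = 130)
I = 151 (I = -1 + (22 + 130) = -1 + 152 = 151)
j(a) = 4 + a (j(a) = a + 4 = 4 + a)
T(M) = M*(-4 + M)
(I + 56)*(j(12) + T(10)) = (151 + 56)*((4 + 12) + 10*(-4 + 10)) = 207*(16 + 10*6) = 207*(16 + 60) = 207*76 = 15732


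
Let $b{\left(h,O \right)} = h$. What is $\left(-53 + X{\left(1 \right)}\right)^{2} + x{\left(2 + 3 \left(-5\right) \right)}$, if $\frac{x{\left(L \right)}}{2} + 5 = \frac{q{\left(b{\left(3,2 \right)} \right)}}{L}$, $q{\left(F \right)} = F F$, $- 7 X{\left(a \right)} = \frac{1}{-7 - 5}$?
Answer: $\frac{256503925}{91728} \approx 2796.4$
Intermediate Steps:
$X{\left(a \right)} = \frac{1}{84}$ ($X{\left(a \right)} = - \frac{1}{7 \left(-7 - 5\right)} = - \frac{1}{7 \left(-12\right)} = \left(- \frac{1}{7}\right) \left(- \frac{1}{12}\right) = \frac{1}{84}$)
$q{\left(F \right)} = F^{2}$
$x{\left(L \right)} = -10 + \frac{18}{L}$ ($x{\left(L \right)} = -10 + 2 \frac{3^{2}}{L} = -10 + 2 \frac{9}{L} = -10 + \frac{18}{L}$)
$\left(-53 + X{\left(1 \right)}\right)^{2} + x{\left(2 + 3 \left(-5\right) \right)} = \left(-53 + \frac{1}{84}\right)^{2} - \left(10 - \frac{18}{2 + 3 \left(-5\right)}\right) = \left(- \frac{4451}{84}\right)^{2} - \left(10 - \frac{18}{2 - 15}\right) = \frac{19811401}{7056} - \left(10 - \frac{18}{-13}\right) = \frac{19811401}{7056} + \left(-10 + 18 \left(- \frac{1}{13}\right)\right) = \frac{19811401}{7056} - \frac{148}{13} = \frac{256503925}{91728}$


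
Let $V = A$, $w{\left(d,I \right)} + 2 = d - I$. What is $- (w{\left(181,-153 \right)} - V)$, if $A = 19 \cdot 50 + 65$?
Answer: $683$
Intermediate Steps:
$w{\left(d,I \right)} = -2 + d - I$ ($w{\left(d,I \right)} = -2 - \left(I - d\right) = -2 + d - I$)
$A = 1015$ ($A = 950 + 65 = 1015$)
$V = 1015$
$- (w{\left(181,-153 \right)} - V) = - (\left(-2 + 181 - -153\right) - 1015) = - (\left(-2 + 181 + 153\right) - 1015) = - (332 - 1015) = \left(-1\right) \left(-683\right) = 683$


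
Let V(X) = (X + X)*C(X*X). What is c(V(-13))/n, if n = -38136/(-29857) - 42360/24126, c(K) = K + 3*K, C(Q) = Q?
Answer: 527521656818/14361391 ≈ 36732.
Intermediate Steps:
V(X) = 2*X³ (V(X) = (X + X)*(X*X) = (2*X)*X² = 2*X³)
c(K) = 4*K
n = -57445564/120054997 (n = -38136*(-1/29857) - 42360*1/24126 = 38136/29857 - 7060/4021 = -57445564/120054997 ≈ -0.47849)
c(V(-13))/n = (4*(2*(-13)³))/(-57445564/120054997) = (4*(2*(-2197)))*(-120054997/57445564) = (4*(-4394))*(-120054997/57445564) = -17576*(-120054997/57445564) = 527521656818/14361391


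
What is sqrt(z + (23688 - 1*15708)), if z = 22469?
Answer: sqrt(30449) ≈ 174.50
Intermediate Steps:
sqrt(z + (23688 - 1*15708)) = sqrt(22469 + (23688 - 1*15708)) = sqrt(22469 + (23688 - 15708)) = sqrt(22469 + 7980) = sqrt(30449)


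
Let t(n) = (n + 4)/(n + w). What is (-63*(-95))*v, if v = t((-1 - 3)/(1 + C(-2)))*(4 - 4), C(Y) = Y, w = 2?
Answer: 0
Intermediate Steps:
t(n) = (4 + n)/(2 + n) (t(n) = (n + 4)/(n + 2) = (4 + n)/(2 + n))
v = 0 (v = ((4 + (-1 - 3)/(1 - 2))/(2 + (-1 - 3)/(1 - 2)))*(4 - 4) = ((4 - 4/(-1))/(2 - 4/(-1)))*0 = ((4 - 4*(-1))/(2 - 4*(-1)))*0 = ((4 + 4)/(2 + 4))*0 = (8/6)*0 = ((⅙)*8)*0 = (4/3)*0 = 0)
(-63*(-95))*v = -63*(-95)*0 = 5985*0 = 0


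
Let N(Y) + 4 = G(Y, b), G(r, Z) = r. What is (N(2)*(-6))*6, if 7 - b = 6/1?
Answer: 72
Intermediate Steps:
b = 1 (b = 7 - 6/1 = 7 - 6 = 1)
N(Y) = -4 + Y
(N(2)*(-6))*6 = ((-4 + 2)*(-6))*6 = -2*(-6)*6 = 12*6 = 72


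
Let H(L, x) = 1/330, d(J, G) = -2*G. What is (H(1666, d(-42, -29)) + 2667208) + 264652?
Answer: 967513801/330 ≈ 2.9319e+6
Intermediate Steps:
H(L, x) = 1/330
(H(1666, d(-42, -29)) + 2667208) + 264652 = (1/330 + 2667208) + 264652 = 880178641/330 + 264652 = 967513801/330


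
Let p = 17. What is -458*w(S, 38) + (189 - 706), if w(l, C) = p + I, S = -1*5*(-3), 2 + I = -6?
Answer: -4639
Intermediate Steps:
I = -8 (I = -2 - 6 = -8)
S = 15 (S = -5*(-3) = 15)
w(l, C) = 9 (w(l, C) = 17 - 8 = 9)
-458*w(S, 38) + (189 - 706) = -458*9 + (189 - 706) = -4122 - 517 = -4639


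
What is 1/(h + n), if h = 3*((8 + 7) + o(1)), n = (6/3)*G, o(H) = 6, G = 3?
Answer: 1/69 ≈ 0.014493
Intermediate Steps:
n = 6 (n = (6/3)*3 = ((⅓)*6)*3 = 2*3 = 6)
h = 63 (h = 3*((8 + 7) + 6) = 3*(15 + 6) = 3*21 = 63)
1/(h + n) = 1/(63 + 6) = 1/69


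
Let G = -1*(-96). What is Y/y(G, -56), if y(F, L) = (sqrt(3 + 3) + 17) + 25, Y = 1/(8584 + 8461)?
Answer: 1/713455 - sqrt(6)/29965110 ≈ 1.3199e-6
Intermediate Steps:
Y = 1/17045 ≈ 5.8668e-5
G = 96
y(F, L) = 42 + sqrt(6) (y(F, L) = (sqrt(6) + 17) + 25 = (17 + sqrt(6)) + 25 = 42 + sqrt(6))
Y/y(G, -56) = 1/(17045*(42 + sqrt(6)))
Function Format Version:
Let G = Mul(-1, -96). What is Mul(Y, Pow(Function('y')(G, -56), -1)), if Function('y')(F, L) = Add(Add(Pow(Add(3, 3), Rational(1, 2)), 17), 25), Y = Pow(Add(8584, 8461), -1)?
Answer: Add(Rational(1, 713455), Mul(Rational(-1, 29965110), Pow(6, Rational(1, 2)))) ≈ 1.3199e-6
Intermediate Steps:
Y = Rational(1, 17045) (Y = Pow(17045, -1) = Rational(1, 17045) ≈ 5.8668e-5)
G = 96
Function('y')(F, L) = Add(42, Pow(6, Rational(1, 2))) (Function('y')(F, L) = Add(Add(Pow(6, Rational(1, 2)), 17), 25) = Add(Add(17, Pow(6, Rational(1, 2))), 25) = Add(42, Pow(6, Rational(1, 2))))
Mul(Y, Pow(Function('y')(G, -56), -1)) = Mul(Rational(1, 17045), Pow(Add(42, Pow(6, Rational(1, 2))), -1))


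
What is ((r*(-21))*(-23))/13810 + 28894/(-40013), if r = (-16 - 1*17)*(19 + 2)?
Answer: -13792137487/552579530 ≈ -24.960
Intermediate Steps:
r = -693 (r = (-16 - 17)*21 = -33*21 = -693)
((r*(-21))*(-23))/13810 + 28894/(-40013) = (-693*(-21)*(-23))/13810 + 28894/(-40013) = (14553*(-23))*(1/13810) + 28894*(-1/40013) = -334719*1/13810 - 28894/40013 = -334719/13810 - 28894/40013 = -13792137487/552579530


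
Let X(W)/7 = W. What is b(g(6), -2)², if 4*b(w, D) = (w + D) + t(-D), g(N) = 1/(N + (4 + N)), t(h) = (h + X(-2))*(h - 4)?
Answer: 124609/4096 ≈ 30.422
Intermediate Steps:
X(W) = 7*W
t(h) = (-14 + h)*(-4 + h) (t(h) = (h + 7*(-2))*(h - 4) = (h - 14)*(-4 + h) = (-14 + h)*(-4 + h))
g(N) = 1/(4 + 2*N)
b(w, D) = 14 + w/4 + D²/4 + 19*D/4 (b(w, D) = ((w + D) + (56 + (-D)² - (-18)*D))/4 = ((D + w) + (56 + D² + 18*D))/4 = (56 + w + D² + 19*D)/4 = 14 + w/4 + D²/4 + 19*D/4)
b(g(6), -2)² = (14 + (1/(2*(2 + 6)))/4 + (¼)*(-2)² + (19/4)*(-2))² = (14 + ((½)/8)/4 + (¼)*4 - 19/2)² = (14 + ((½)*(⅛))/4 + 1 - 19/2)² = (14 + (¼)*(1/16) + 1 - 19/2)² = (14 + 1/64 + 1 - 19/2)² = (353/64)² = 124609/4096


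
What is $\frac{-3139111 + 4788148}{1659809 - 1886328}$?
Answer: $- \frac{1649037}{226519} \approx -7.2799$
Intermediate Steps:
$\frac{-3139111 + 4788148}{1659809 - 1886328} = \frac{1649037}{-226519} = 1649037 \left(- \frac{1}{226519}\right) = - \frac{1649037}{226519}$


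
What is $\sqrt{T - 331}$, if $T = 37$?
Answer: $7 i \sqrt{6} \approx 17.146 i$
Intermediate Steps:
$\sqrt{T - 331} = \sqrt{37 - 331} = \sqrt{-294} = 7 i \sqrt{6}$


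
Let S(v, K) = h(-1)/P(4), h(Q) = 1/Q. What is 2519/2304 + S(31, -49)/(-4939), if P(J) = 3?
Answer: 12442109/11379456 ≈ 1.0934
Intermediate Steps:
S(v, K) = -⅓ (S(v, K) = 1/(-1*3) = -1*⅓ = -⅓)
2519/2304 + S(31, -49)/(-4939) = 2519/2304 - ⅓/(-4939) = 2519*(1/2304) - ⅓*(-1/4939) = 2519/2304 + 1/14817 = 12442109/11379456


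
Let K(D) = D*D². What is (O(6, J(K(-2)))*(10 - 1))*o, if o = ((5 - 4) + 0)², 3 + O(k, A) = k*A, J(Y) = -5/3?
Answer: -117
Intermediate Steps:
K(D) = D³
J(Y) = -5/3 (J(Y) = -5*⅓ = -5/3)
O(k, A) = -3 + A*k (O(k, A) = -3 + k*A = -3 + A*k)
o = 1 (o = (1 + 0)² = 1² = 1)
(O(6, J(K(-2)))*(10 - 1))*o = ((-3 - 5/3*6)*(10 - 1))*1 = ((-3 - 10)*9)*1 = -13*9*1 = -117*1 = -117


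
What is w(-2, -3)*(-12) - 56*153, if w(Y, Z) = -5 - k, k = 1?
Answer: -8496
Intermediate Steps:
w(Y, Z) = -6 (w(Y, Z) = -5 - 1*1 = -5 - 1 = -6)
w(-2, -3)*(-12) - 56*153 = -6*(-12) - 56*153 = 72 - 8568 = -8496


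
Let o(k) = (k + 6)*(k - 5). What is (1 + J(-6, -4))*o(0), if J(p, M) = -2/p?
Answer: -40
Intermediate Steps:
o(k) = (-5 + k)*(6 + k) (o(k) = (6 + k)*(-5 + k) = (-5 + k)*(6 + k))
(1 + J(-6, -4))*o(0) = (1 - 2/(-6))*(-30 + 0 + 0**2) = (1 - 2*(-1/6))*(-30 + 0 + 0) = (1 + 1/3)*(-30) = (4/3)*(-30) = -40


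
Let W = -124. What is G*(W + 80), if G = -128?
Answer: 5632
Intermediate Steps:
G*(W + 80) = -128*(-124 + 80) = -128*(-44) = 5632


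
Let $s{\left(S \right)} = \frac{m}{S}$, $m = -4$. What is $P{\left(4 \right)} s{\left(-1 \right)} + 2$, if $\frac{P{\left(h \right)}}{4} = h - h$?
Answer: $2$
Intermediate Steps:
$P{\left(h \right)} = 0$ ($P{\left(h \right)} = 4 \left(h - h\right) = 4 \cdot 0 = 0$)
$s{\left(S \right)} = - \frac{4}{S}$
$P{\left(4 \right)} s{\left(-1 \right)} + 2 = 0 \left(- \frac{4}{-1}\right) + 2 = 0 \left(\left(-4\right) \left(-1\right)\right) + 2 = 0 \cdot 4 + 2 = 0 + 2 = 2$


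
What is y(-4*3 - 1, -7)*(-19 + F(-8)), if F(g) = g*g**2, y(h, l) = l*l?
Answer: -26019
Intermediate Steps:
y(h, l) = l**2
F(g) = g**3
y(-4*3 - 1, -7)*(-19 + F(-8)) = (-7)**2*(-19 + (-8)**3) = 49*(-19 - 512) = 49*(-531) = -26019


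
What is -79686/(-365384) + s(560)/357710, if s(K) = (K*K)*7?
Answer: 41529771793/6535075532 ≈ 6.3549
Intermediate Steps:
s(K) = 7*K² (s(K) = K²*7 = 7*K²)
-79686/(-365384) + s(560)/357710 = -79686/(-365384) + (7*560²)/357710 = -79686*(-1/365384) + (7*313600)*(1/357710) = 39843/182692 + 2195200*(1/357710) = 39843/182692 + 219520/35771 = 41529771793/6535075532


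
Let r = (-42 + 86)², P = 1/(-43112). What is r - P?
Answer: 83464833/43112 ≈ 1936.0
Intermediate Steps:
P = -1/43112 ≈ -2.3195e-5
r = 1936 (r = 44² = 1936)
r - P = 1936 - 1*(-1/43112) = 1936 + 1/43112 = 83464833/43112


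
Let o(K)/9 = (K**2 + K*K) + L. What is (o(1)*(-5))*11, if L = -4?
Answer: 990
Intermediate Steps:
o(K) = -36 + 18*K**2 (o(K) = 9*((K**2 + K*K) - 4) = 9*((K**2 + K**2) - 4) = 9*(2*K**2 - 4) = 9*(-4 + 2*K**2) = -36 + 18*K**2)
(o(1)*(-5))*11 = ((-36 + 18*1**2)*(-5))*11 = ((-36 + 18*1)*(-5))*11 = ((-36 + 18)*(-5))*11 = -18*(-5)*11 = 90*11 = 990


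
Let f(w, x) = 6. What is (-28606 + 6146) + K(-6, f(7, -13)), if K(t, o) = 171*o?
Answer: -21434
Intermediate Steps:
(-28606 + 6146) + K(-6, f(7, -13)) = (-28606 + 6146) + 171*6 = -22460 + 1026 = -21434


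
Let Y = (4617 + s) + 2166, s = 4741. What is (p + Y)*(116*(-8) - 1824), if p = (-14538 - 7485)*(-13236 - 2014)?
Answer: -924292978048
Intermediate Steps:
p = 335850750 (p = -22023*(-15250) = 335850750)
Y = 11524 (Y = (4617 + 4741) + 2166 = 9358 + 2166 = 11524)
(p + Y)*(116*(-8) - 1824) = (335850750 + 11524)*(116*(-8) - 1824) = 335862274*(-928 - 1824) = 335862274*(-2752) = -924292978048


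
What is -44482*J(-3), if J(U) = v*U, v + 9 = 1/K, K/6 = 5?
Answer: -5982829/5 ≈ -1.1966e+6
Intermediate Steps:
K = 30 (K = 6*5 = 30)
v = -269/30 (v = -9 + 1/30 = -269/30 ≈ -8.9667)
J(U) = -269*U/30
-44482*J(-3) = -(-5982829)*(-3)/15 = -44482*269/10 = -5982829/5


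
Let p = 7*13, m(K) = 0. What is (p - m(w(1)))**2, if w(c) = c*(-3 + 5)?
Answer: 8281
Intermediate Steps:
w(c) = 2*c (w(c) = c*2 = 2*c)
p = 91
(p - m(w(1)))**2 = (91 - 1*0)**2 = (91 + 0)**2 = 91**2 = 8281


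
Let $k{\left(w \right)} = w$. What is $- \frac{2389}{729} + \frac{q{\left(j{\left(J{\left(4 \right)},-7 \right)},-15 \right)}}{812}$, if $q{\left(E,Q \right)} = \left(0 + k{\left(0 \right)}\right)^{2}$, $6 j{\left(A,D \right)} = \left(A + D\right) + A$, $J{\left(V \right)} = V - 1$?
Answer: $- \frac{2389}{729} \approx -3.2771$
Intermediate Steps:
$J{\left(V \right)} = -1 + V$
$j{\left(A,D \right)} = \frac{A}{3} + \frac{D}{6}$ ($j{\left(A,D \right)} = \frac{\left(A + D\right) + A}{6} = \frac{D + 2 A}{6} = \frac{A}{3} + \frac{D}{6}$)
$q{\left(E,Q \right)} = 0$ ($q{\left(E,Q \right)} = \left(0 + 0\right)^{2} = 0^{2} = 0$)
$- \frac{2389}{729} + \frac{q{\left(j{\left(J{\left(4 \right)},-7 \right)},-15 \right)}}{812} = - \frac{2389}{729} + \frac{0}{812} = \left(-2389\right) \frac{1}{729} + 0 \cdot \frac{1}{812} = - \frac{2389}{729} + 0 = - \frac{2389}{729}$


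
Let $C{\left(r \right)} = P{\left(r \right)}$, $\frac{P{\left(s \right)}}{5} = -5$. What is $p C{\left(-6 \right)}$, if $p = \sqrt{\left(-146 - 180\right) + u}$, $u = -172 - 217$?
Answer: $- 25 i \sqrt{715} \approx - 668.49 i$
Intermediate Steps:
$u = -389$ ($u = -172 - 217 = -389$)
$P{\left(s \right)} = -25$ ($P{\left(s \right)} = 5 \left(-5\right) = -25$)
$C{\left(r \right)} = -25$
$p = i \sqrt{715}$ ($p = \sqrt{\left(-146 - 180\right) - 389} = \sqrt{-326 - 389} = \sqrt{-715} = i \sqrt{715} \approx 26.739 i$)
$p C{\left(-6 \right)} = i \sqrt{715} \left(-25\right) = - 25 i \sqrt{715}$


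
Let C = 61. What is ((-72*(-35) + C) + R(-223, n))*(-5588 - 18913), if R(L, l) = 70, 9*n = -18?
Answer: -64952151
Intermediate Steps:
n = -2 (n = (⅑)*(-18) = -2)
((-72*(-35) + C) + R(-223, n))*(-5588 - 18913) = ((-72*(-35) + 61) + 70)*(-5588 - 18913) = ((2520 + 61) + 70)*(-24501) = (2581 + 70)*(-24501) = 2651*(-24501) = -64952151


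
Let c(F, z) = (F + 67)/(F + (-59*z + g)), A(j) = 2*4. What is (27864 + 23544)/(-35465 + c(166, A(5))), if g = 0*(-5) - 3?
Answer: -7942536/5479459 ≈ -1.4495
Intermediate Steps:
A(j) = 8
g = -3 (g = 0 - 3 = -3)
c(F, z) = (67 + F)/(-3 + F - 59*z) (c(F, z) = (F + 67)/(F + (-59*z - 3)) = (67 + F)/(F + (-3 - 59*z)) = (67 + F)/(-3 + F - 59*z))
(27864 + 23544)/(-35465 + c(166, A(5))) = (27864 + 23544)/(-35465 + (-67 - 1*166)/(3 - 1*166 + 59*8)) = 51408/(-35465 + (-67 - 166)/(3 - 166 + 472)) = 51408/(-35465 - 233/309) = 51408/(-10958918/309) = 51408*(-309/10958918) = -7942536/5479459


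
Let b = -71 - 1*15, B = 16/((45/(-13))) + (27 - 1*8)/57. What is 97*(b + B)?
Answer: -394111/45 ≈ -8758.0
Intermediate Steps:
B = -193/45 (B = 16/((45*(-1/13))) + (27 - 8)*(1/57) = 16/(-45/13) + 19*(1/57) = 16*(-13/45) + ⅓ = -208/45 + ⅓ = -193/45 ≈ -4.2889)
b = -86 (b = -71 - 15 = -86)
97*(b + B) = 97*(-86 - 193/45) = 97*(-4063/45) = -394111/45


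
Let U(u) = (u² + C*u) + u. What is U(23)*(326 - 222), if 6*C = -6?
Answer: 55016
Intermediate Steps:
C = -1 (C = (⅙)*(-6) = -1)
U(u) = u² (U(u) = (u² - u) + u = u²)
U(23)*(326 - 222) = 23²*(326 - 222) = 529*104 = 55016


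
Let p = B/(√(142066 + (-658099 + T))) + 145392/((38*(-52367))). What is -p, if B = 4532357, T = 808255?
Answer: 72696/994973 - 4532357*√292222/292222 ≈ -8384.3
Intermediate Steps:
p = -72696/994973 + 4532357*√292222/292222 (p = 4532357/(√(142066 + (-658099 + 808255))) + 145392/((38*(-52367))) = 4532357/(√(142066 + 150156)) + 145392/(-1989946) = 4532357/(√292222) + 145392*(-1/1989946) = 4532357*(√292222/292222) - 72696/994973 = 4532357*√292222/292222 - 72696/994973 = -72696/994973 + 4532357*√292222/292222 ≈ 8384.3)
-p = -(-72696/994973 + 4532357*√292222/292222) = 72696/994973 - 4532357*√292222/292222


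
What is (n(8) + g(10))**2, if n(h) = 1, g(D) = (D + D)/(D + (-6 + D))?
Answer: 289/49 ≈ 5.8980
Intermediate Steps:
g(D) = 2*D/(-6 + 2*D) (g(D) = (2*D)/(-6 + 2*D) = 2*D/(-6 + 2*D))
(n(8) + g(10))**2 = (1 + 10/(-3 + 10))**2 = (1 + 10/7)**2 = (17/7)**2 = 289/49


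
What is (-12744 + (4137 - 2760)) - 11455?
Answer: -22822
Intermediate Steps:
(-12744 + (4137 - 2760)) - 11455 = (-12744 + 1377) - 11455 = -11367 - 11455 = -22822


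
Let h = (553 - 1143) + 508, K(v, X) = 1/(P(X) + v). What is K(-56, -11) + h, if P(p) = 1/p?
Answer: -50605/617 ≈ -82.018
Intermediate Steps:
K(v, X) = 1/(v + 1/X) (K(v, X) = 1/(1/X + v) = 1/(v + 1/X))
h = -82 (h = -590 + 508 = -82)
K(-56, -11) + h = -11/(1 - 11*(-56)) - 82 = -11/(1 + 616) - 82 = -11/617 - 82 = -50605/617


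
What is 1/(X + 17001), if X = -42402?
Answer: -1/25401 ≈ -3.9369e-5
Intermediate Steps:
1/(X + 17001) = 1/(-42402 + 17001) = 1/(-25401) = -1/25401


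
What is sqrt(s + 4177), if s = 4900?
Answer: sqrt(9077) ≈ 95.273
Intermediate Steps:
sqrt(s + 4177) = sqrt(4900 + 4177) = sqrt(9077)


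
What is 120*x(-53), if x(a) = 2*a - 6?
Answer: -13440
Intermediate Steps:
x(a) = -6 + 2*a
120*x(-53) = 120*(-6 + 2*(-53)) = 120*(-6 - 106) = 120*(-112) = -13440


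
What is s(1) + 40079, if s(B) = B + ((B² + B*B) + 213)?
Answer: 40295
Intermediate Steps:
s(B) = 213 + B + 2*B² (s(B) = B + ((B² + B²) + 213) = B + (2*B² + 213) = B + (213 + 2*B²) = 213 + B + 2*B²)
s(1) + 40079 = (213 + 1 + 2*1²) + 40079 = (213 + 1 + 2*1) + 40079 = (213 + 1 + 2) + 40079 = 216 + 40079 = 40295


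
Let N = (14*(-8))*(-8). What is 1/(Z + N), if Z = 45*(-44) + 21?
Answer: -1/1063 ≈ -0.00094073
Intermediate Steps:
Z = -1959 (Z = -1980 + 21 = -1959)
N = 896 (N = -112*(-8) = 896)
1/(Z + N) = 1/(-1959 + 896) = 1/(-1063) = -1/1063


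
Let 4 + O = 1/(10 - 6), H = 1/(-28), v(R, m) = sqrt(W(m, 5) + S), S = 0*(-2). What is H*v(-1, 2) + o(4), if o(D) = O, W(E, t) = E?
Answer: -15/4 - sqrt(2)/28 ≈ -3.8005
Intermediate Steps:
S = 0
v(R, m) = sqrt(m) (v(R, m) = sqrt(m + 0) = sqrt(m))
H = -1/28 ≈ -0.035714
O = -15/4 (O = -4 + 1/(10 - 6) = -4 + 1/4 = -15/4 ≈ -3.7500)
o(D) = -15/4
H*v(-1, 2) + o(4) = -sqrt(2)/28 - 15/4 = -15/4 - sqrt(2)/28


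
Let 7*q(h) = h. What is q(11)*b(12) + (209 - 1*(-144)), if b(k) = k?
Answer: 2603/7 ≈ 371.86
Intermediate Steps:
q(h) = h/7
q(11)*b(12) + (209 - 1*(-144)) = ((⅐)*11)*12 + (209 - 1*(-144)) = (11/7)*12 + (209 + 144) = 132/7 + 353 = 2603/7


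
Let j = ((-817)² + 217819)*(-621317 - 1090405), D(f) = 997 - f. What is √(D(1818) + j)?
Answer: I*√1515401181197 ≈ 1.231e+6*I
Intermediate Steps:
j = -1515401180376 (j = (667489 + 217819)*(-1711722) = 885308*(-1711722) = -1515401180376)
√(D(1818) + j) = √((997 - 1*1818) - 1515401180376) = √((997 - 1818) - 1515401180376) = √(-821 - 1515401180376) = √(-1515401181197) = I*√1515401181197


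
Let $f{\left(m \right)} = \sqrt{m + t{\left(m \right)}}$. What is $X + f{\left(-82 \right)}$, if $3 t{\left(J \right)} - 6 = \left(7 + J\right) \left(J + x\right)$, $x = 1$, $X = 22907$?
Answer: $22907 + \sqrt{1945} \approx 22951.0$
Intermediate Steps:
$t{\left(J \right)} = 2 + \frac{\left(1 + J\right) \left(7 + J\right)}{3}$ ($t{\left(J \right)} = 2 + \frac{\left(7 + J\right) \left(J + 1\right)}{3} = 2 + \frac{\left(7 + J\right) \left(1 + J\right)}{3} = 2 + \frac{\left(1 + J\right) \left(7 + J\right)}{3}$)
$f{\left(m \right)} = \sqrt{\frac{13}{3} + \frac{m^{2}}{3} + \frac{11 m}{3}}$ ($f{\left(m \right)} = \sqrt{m + \left(\frac{13}{3} + \frac{m^{2}}{3} + \frac{8 m}{3}\right)} = \sqrt{\frac{13}{3} + \frac{m^{2}}{3} + \frac{11 m}{3}}$)
$X + f{\left(-82 \right)} = 22907 + \frac{\sqrt{39 + 3 \left(-82\right)^{2} + 33 \left(-82\right)}}{3} = 22907 + \frac{\sqrt{39 + 3 \cdot 6724 - 2706}}{3} = 22907 + \frac{\sqrt{39 + 20172 - 2706}}{3} = 22907 + \frac{\sqrt{17505}}{3} = 22907 + \frac{3 \sqrt{1945}}{3} = 22907 + \sqrt{1945}$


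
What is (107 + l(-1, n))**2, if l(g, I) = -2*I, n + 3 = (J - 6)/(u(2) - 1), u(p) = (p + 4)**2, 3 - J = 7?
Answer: 632025/49 ≈ 12898.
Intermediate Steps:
J = -4 (J = 3 - 1*7 = 3 - 7 = -4)
u(p) = (4 + p)**2
n = -23/7 (n = -3 + (-4 - 6)/((4 + 2)**2 - 1) = -3 - 10/(6**2 - 1) = -3 - 10/(36 - 1) = -3 - 10/35 = -3 - 10*1/35 = -3 - 2/7 = -23/7 ≈ -3.2857)
(107 + l(-1, n))**2 = (107 - 2*(-23/7))**2 = (107 + 46/7)**2 = (795/7)**2 = 632025/49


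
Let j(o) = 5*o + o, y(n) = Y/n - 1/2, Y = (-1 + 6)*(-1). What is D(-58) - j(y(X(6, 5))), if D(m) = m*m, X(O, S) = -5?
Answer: 3361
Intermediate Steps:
Y = -5 (Y = 5*(-1) = -5)
y(n) = -½ - 5/n (y(n) = -5/n - 1/2 = -5/n - 1*½ = -5/n - ½ = -½ - 5/n)
D(m) = m²
j(o) = 6*o
D(-58) - j(y(X(6, 5))) = (-58)² - 6*(½)*(-10 - 1*(-5))/(-5) = 3364 - 6*(½)*(-⅕)*(-10 + 5) = 3364 - 6*(½)*(-⅕)*(-5) = 3364 - 6/2 = 3364 - 1*3 = 3364 - 3 = 3361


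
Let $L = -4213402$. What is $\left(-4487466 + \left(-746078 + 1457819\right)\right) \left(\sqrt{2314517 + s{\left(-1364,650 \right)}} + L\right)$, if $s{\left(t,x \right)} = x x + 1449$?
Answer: $15908647266450 - 11327175 \sqrt{304274} \approx 1.5902 \cdot 10^{13}$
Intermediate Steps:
$s{\left(t,x \right)} = 1449 + x^{2}$ ($s{\left(t,x \right)} = x^{2} + 1449 = 1449 + x^{2}$)
$\left(-4487466 + \left(-746078 + 1457819\right)\right) \left(\sqrt{2314517 + s{\left(-1364,650 \right)}} + L\right) = \left(-4487466 + \left(-746078 + 1457819\right)\right) \left(\sqrt{2314517 + \left(1449 + 650^{2}\right)} - 4213402\right) = \left(-4487466 + 711741\right) \left(\sqrt{2314517 + \left(1449 + 422500\right)} - 4213402\right) = - 3775725 \left(\sqrt{2314517 + 423949} - 4213402\right) = - 3775725 \left(\sqrt{2738466} - 4213402\right) = - 3775725 \left(3 \sqrt{304274} - 4213402\right) = - 3775725 \left(-4213402 + 3 \sqrt{304274}\right) = 15908647266450 - 11327175 \sqrt{304274}$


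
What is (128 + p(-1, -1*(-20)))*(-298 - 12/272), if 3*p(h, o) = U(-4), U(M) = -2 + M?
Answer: -1276821/34 ≈ -37554.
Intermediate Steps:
p(h, o) = -2 (p(h, o) = (-2 - 4)/3 = (⅓)*(-6) = -2)
(128 + p(-1, -1*(-20)))*(-298 - 12/272) = (128 - 2)*(-298 - 12/272) = 126*(-298 - 12*1/272) = 126*(-298 - 3/68) = 126*(-20267/68) = -1276821/34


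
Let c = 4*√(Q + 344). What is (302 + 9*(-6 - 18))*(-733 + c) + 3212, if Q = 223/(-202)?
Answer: -59826 + 172*√13991530/101 ≈ -53456.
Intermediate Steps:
Q = -223/202 (Q = 223*(-1/202) = -223/202 ≈ -1.1040)
c = 2*√13991530/101 (c = 4*√(-223/202 + 344) = 4*√(69265/202) = 4*(√13991530/202) = 2*√13991530/101 ≈ 74.070)
(302 + 9*(-6 - 18))*(-733 + c) + 3212 = (302 + 9*(-6 - 18))*(-733 + 2*√13991530/101) + 3212 = (302 + 9*(-24))*(-733 + 2*√13991530/101) + 3212 = (302 - 216)*(-733 + 2*√13991530/101) + 3212 = 86*(-733 + 2*√13991530/101) + 3212 = (-63038 + 172*√13991530/101) + 3212 = -59826 + 172*√13991530/101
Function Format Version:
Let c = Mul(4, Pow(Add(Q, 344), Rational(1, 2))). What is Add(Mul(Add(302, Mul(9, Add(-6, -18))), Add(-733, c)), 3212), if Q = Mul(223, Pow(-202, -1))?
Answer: Add(-59826, Mul(Rational(172, 101), Pow(13991530, Rational(1, 2)))) ≈ -53456.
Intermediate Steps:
Q = Rational(-223, 202) (Q = Mul(223, Rational(-1, 202)) = Rational(-223, 202) ≈ -1.1040)
c = Mul(Rational(2, 101), Pow(13991530, Rational(1, 2))) (c = Mul(4, Pow(Add(Rational(-223, 202), 344), Rational(1, 2))) = Mul(4, Pow(Rational(69265, 202), Rational(1, 2))) = Mul(4, Mul(Rational(1, 202), Pow(13991530, Rational(1, 2)))) = Mul(Rational(2, 101), Pow(13991530, Rational(1, 2))) ≈ 74.070)
Add(Mul(Add(302, Mul(9, Add(-6, -18))), Add(-733, c)), 3212) = Add(Mul(Add(302, Mul(9, Add(-6, -18))), Add(-733, Mul(Rational(2, 101), Pow(13991530, Rational(1, 2))))), 3212) = Add(Mul(Add(302, Mul(9, -24)), Add(-733, Mul(Rational(2, 101), Pow(13991530, Rational(1, 2))))), 3212) = Add(Mul(Add(302, -216), Add(-733, Mul(Rational(2, 101), Pow(13991530, Rational(1, 2))))), 3212) = Add(Mul(86, Add(-733, Mul(Rational(2, 101), Pow(13991530, Rational(1, 2))))), 3212) = Add(Add(-63038, Mul(Rational(172, 101), Pow(13991530, Rational(1, 2)))), 3212) = Add(-59826, Mul(Rational(172, 101), Pow(13991530, Rational(1, 2))))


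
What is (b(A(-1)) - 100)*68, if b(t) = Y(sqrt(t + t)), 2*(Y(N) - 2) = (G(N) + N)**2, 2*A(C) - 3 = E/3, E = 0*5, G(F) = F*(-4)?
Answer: -5746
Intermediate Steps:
G(F) = -4*F
E = 0
A(C) = 3/2 (A(C) = 3/2 + (0/3)/2 = 3/2 + (0*(1/3))/2 = 3/2 + (1/2)*0 = 3/2 + 0 = 3/2)
Y(N) = 2 + 9*N**2/2 (Y(N) = 2 + (-4*N + N)**2/2 = 2 + (-3*N)**2/2 = 2 + (9*N**2)/2 = 2 + 9*N**2/2)
b(t) = 2 + 9*t (b(t) = 2 + 9*(sqrt(t + t))**2/2 = 2 + 9*(sqrt(2*t))**2/2 = 2 + 9*(sqrt(2)*sqrt(t))**2/2 = 2 + 9*(2*t)/2 = 2 + 9*t)
(b(A(-1)) - 100)*68 = ((2 + 9*(3/2)) - 100)*68 = ((2 + 27/2) - 100)*68 = (31/2 - 100)*68 = -169/2*68 = -5746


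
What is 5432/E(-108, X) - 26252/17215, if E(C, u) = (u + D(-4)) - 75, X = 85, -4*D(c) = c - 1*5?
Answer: 53251596/120505 ≈ 441.90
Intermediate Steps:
D(c) = 5/4 - c/4 (D(c) = -(c - 1*5)/4 = -(c - 5)/4 = -(-5 + c)/4 = 5/4 - c/4)
E(C, u) = -291/4 + u (E(C, u) = (u + (5/4 - 1/4*(-4))) - 75 = (u + (5/4 + 1)) - 75 = (u + 9/4) - 75 = (9/4 + u) - 75 = -291/4 + u)
5432/E(-108, X) - 26252/17215 = 5432/(-291/4 + 85) - 26252/17215 = 5432/(49/4) - 26252*1/17215 = 5432*(4/49) - 26252/17215 = 3104/7 - 26252/17215 = 53251596/120505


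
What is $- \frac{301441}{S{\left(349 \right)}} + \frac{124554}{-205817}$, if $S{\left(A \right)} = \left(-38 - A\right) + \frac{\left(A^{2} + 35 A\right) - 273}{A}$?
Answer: $\frac{21652382710373}{271678440} \approx 79699.0$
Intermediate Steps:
$S{\left(A \right)} = -38 - A + \frac{-273 + A^{2} + 35 A}{A}$ ($S{\left(A \right)} = \left(-38 - A\right) + \frac{-273 + A^{2} + 35 A}{A} = -38 - A + \frac{-273 + A^{2} + 35 A}{A}$)
$- \frac{301441}{S{\left(349 \right)}} + \frac{124554}{-205817} = - \frac{301441}{-3 - \frac{273}{349}} + \frac{124554}{-205817} = - \frac{301441}{-3 - \frac{273}{349}} + 124554 \left(- \frac{1}{205817}\right) = - \frac{301441}{-3 - \frac{273}{349}} - \frac{124554}{205817} = - \frac{301441}{- \frac{1320}{349}} - \frac{124554}{205817} = \left(-301441\right) \left(- \frac{349}{1320}\right) - \frac{124554}{205817} = \frac{105202909}{1320} - \frac{124554}{205817} = \frac{21652382710373}{271678440}$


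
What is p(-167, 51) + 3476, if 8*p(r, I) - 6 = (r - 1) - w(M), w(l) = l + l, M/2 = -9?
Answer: 13841/4 ≈ 3460.3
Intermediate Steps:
M = -18 (M = 2*(-9) = -18)
w(l) = 2*l
p(r, I) = 41/8 + r/8 (p(r, I) = 3/4 + ((r - 1) - 2*(-18))/8 = 3/4 + ((-1 + r) - 1*(-36))/8 = 3/4 + ((-1 + r) + 36)/8 = 3/4 + (35 + r)/8 = 3/4 + (35/8 + r/8) = 41/8 + r/8)
p(-167, 51) + 3476 = (41/8 + (1/8)*(-167)) + 3476 = (41/8 - 167/8) + 3476 = -63/4 + 3476 = 13841/4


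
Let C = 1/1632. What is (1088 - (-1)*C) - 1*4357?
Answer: -5335007/1632 ≈ -3269.0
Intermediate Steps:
C = 1/1632 ≈ 0.00061275
(1088 - (-1)*C) - 1*4357 = (1088 - (-1)/1632) - 1*4357 = (1088 - 1*(-1/1632)) - 4357 = (1088 + 1/1632) - 4357 = 1775617/1632 - 4357 = -5335007/1632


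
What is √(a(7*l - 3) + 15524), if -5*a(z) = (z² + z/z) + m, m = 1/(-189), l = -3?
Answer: 2*√382229610/315 ≈ 124.13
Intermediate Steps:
m = -1/189 ≈ -0.0052910
a(z) = -188/945 - z²/5 (a(z) = -((z² + z/z) - 1/189)/5 = -((z² + 1) - 1/189)/5 = -((1 + z²) - 1/189)/5 = -(188/189 + z²)/5 = -188/945 - z²/5)
√(a(7*l - 3) + 15524) = √((-188/945 - (7*(-3) - 3)²/5) + 15524) = √((-188/945 - (-21 - 3)²/5) + 15524) = √((-188/945 - ⅕*(-24)²) + 15524) = √((-188/945 - ⅕*576) + 15524) = √((-188/945 - 576/5) + 15524) = √(-109052/945 + 15524) = √(14561128/945) = 2*√382229610/315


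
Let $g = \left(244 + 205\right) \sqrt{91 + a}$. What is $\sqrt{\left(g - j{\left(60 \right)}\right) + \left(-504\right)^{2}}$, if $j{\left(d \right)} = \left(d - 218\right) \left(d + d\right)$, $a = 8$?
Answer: $\sqrt{272976 + 1347 \sqrt{11}} \approx 526.73$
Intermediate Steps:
$j{\left(d \right)} = 2 d \left(-218 + d\right)$ ($j{\left(d \right)} = \left(-218 + d\right) 2 d = 2 d \left(-218 + d\right)$)
$g = 1347 \sqrt{11}$ ($g = \left(244 + 205\right) \sqrt{91 + 8} = 449 \sqrt{99} = 449 \cdot 3 \sqrt{11} = 1347 \sqrt{11} \approx 4467.5$)
$\sqrt{\left(g - j{\left(60 \right)}\right) + \left(-504\right)^{2}} = \sqrt{\left(1347 \sqrt{11} - 2 \cdot 60 \left(-218 + 60\right)\right) + \left(-504\right)^{2}} = \sqrt{\left(1347 \sqrt{11} - 2 \cdot 60 \left(-158\right)\right) + 254016} = \sqrt{\left(1347 \sqrt{11} - -18960\right) + 254016} = \sqrt{\left(1347 \sqrt{11} + 18960\right) + 254016} = \sqrt{\left(18960 + 1347 \sqrt{11}\right) + 254016} = \sqrt{272976 + 1347 \sqrt{11}}$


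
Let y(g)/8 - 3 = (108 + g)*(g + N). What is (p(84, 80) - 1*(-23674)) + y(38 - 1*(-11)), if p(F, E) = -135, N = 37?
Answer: 131579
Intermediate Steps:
y(g) = 24 + 8*(37 + g)*(108 + g) (y(g) = 24 + 8*((108 + g)*(g + 37)) = 24 + 8*((108 + g)*(37 + g)) = 24 + 8*((37 + g)*(108 + g)) = 24 + 8*(37 + g)*(108 + g))
(p(84, 80) - 1*(-23674)) + y(38 - 1*(-11)) = (-135 - 1*(-23674)) + (31992 + 8*(38 - 1*(-11))² + 1160*(38 - 1*(-11))) = (-135 + 23674) + (31992 + 8*(38 + 11)² + 1160*(38 + 11)) = 23539 + (31992 + 8*49² + 1160*49) = 23539 + (31992 + 8*2401 + 56840) = 23539 + (31992 + 19208 + 56840) = 23539 + 108040 = 131579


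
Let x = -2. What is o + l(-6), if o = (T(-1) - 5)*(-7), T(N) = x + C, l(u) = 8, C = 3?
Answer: 36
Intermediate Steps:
T(N) = 1 (T(N) = -2 + 3 = 1)
o = 28 (o = (1 - 5)*(-7) = -4*(-7) = 28)
o + l(-6) = 28 + 8 = 36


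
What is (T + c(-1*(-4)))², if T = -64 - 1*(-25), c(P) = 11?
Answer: 784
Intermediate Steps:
T = -39 (T = -64 + 25 = -39)
(T + c(-1*(-4)))² = (-39 + 11)² = (-28)² = 784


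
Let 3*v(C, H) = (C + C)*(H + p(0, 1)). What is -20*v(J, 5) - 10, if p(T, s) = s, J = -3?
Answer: 230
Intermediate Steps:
v(C, H) = 2*C*(1 + H)/3 (v(C, H) = ((C + C)*(H + 1))/3 = ((2*C)*(1 + H))/3 = (2*C*(1 + H))/3 = 2*C*(1 + H)/3)
-20*v(J, 5) - 10 = -40*(-3)*(1 + 5)/3 - 10 = -40*(-3)*6/3 - 10 = -20*(-12) - 10 = 240 - 10 = 230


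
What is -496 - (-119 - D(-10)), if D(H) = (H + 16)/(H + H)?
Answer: -3773/10 ≈ -377.30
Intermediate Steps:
D(H) = (16 + H)/(2*H) (D(H) = (16 + H)/((2*H)) = (16 + H)*(1/(2*H)) = (16 + H)/(2*H))
-496 - (-119 - D(-10)) = -496 - (-119 - (16 - 10)/(2*(-10))) = -496 - (-119 - (-1)*6/(2*10)) = -496 - (-119 - 1*(-3/10)) = -496 - (-119 + 3/10) = -496 - 1*(-1187/10) = -496 + 1187/10 = -3773/10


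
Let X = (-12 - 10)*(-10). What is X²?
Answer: 48400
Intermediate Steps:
X = 220 (X = -22*(-10) = 220)
X² = 220² = 48400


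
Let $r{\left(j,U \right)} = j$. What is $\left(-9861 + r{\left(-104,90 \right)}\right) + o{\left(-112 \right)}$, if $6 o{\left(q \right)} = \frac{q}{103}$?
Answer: $- \frac{3079241}{309} \approx -9965.2$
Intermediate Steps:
$o{\left(q \right)} = \frac{q}{618}$ ($o{\left(q \right)} = \frac{q \frac{1}{103}}{6} = \frac{\frac{1}{103} q}{6} = \frac{q}{618}$)
$\left(-9861 + r{\left(-104,90 \right)}\right) + o{\left(-112 \right)} = \left(-9861 - 104\right) + \frac{1}{618} \left(-112\right) = -9965 - \frac{56}{309} = - \frac{3079241}{309}$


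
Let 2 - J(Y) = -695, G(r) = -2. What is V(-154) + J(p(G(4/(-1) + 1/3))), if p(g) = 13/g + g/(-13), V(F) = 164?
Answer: 861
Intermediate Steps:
p(g) = 13/g - g/13 (p(g) = 13/g + g*(-1/13) = 13/g - g/13)
J(Y) = 697 (J(Y) = 2 - 1*(-695) = 2 + 695 = 697)
V(-154) + J(p(G(4/(-1) + 1/3))) = 164 + 697 = 861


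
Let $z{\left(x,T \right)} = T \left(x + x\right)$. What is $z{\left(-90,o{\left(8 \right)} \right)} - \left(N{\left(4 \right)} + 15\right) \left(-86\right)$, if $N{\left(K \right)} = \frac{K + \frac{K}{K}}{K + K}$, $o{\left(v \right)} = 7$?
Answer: $\frac{335}{4} \approx 83.75$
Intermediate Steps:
$N{\left(K \right)} = \frac{1 + K}{2 K}$ ($N{\left(K \right)} = \frac{K + 1}{2 K} = \left(1 + K\right) \frac{1}{2 K} = \frac{1 + K}{2 K}$)
$z{\left(x,T \right)} = 2 T x$ ($z{\left(x,T \right)} = T 2 x = 2 T x$)
$z{\left(-90,o{\left(8 \right)} \right)} - \left(N{\left(4 \right)} + 15\right) \left(-86\right) = 2 \cdot 7 \left(-90\right) - \left(\frac{1 + 4}{2 \cdot 4} + 15\right) \left(-86\right) = -1260 - \left(\frac{1}{2} \cdot \frac{1}{4} \cdot 5 + 15\right) \left(-86\right) = -1260 - \left(\frac{5}{8} + 15\right) \left(-86\right) = -1260 - \frac{125}{8} \left(-86\right) = -1260 - - \frac{5375}{4} = -1260 + \frac{5375}{4} = \frac{335}{4}$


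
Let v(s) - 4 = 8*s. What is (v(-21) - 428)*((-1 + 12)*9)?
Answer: -58608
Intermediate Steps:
v(s) = 4 + 8*s
(v(-21) - 428)*((-1 + 12)*9) = ((4 + 8*(-21)) - 428)*((-1 + 12)*9) = ((4 - 168) - 428)*(11*9) = (-164 - 428)*99 = -592*99 = -58608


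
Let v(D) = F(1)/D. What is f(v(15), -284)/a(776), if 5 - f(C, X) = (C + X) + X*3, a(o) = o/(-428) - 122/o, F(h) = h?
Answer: -710504824/1226985 ≈ -579.07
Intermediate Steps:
v(D) = 1/D
a(o) = -122/o - o/428 (a(o) = o*(-1/428) - 122/o = -o/428 - 122/o = -122/o - o/428)
f(C, X) = 5 - C - 4*X (f(C, X) = 5 - ((C + X) + X*3) = 5 - ((C + X) + 3*X) = 5 - (C + 4*X) = 5 + (-C - 4*X) = 5 - C - 4*X)
f(v(15), -284)/a(776) = (5 - 1/15 - 4*(-284))/(-122/776 - 1/428*776) = (5 - 1*1/15 + 1136)/(-122*1/776 - 194/107) = (5 - 1/15 + 1136)/(-61/388 - 194/107) = 17114/(15*(-81799/41516)) = (17114/15)*(-41516/81799) = -710504824/1226985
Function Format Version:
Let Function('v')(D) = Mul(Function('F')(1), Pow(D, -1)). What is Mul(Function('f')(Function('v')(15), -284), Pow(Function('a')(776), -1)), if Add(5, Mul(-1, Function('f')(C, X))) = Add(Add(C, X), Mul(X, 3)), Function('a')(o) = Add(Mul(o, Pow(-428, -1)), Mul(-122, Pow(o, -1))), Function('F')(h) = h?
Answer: Rational(-710504824, 1226985) ≈ -579.07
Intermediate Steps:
Function('v')(D) = Pow(D, -1) (Function('v')(D) = Mul(1, Pow(D, -1)) = Pow(D, -1))
Function('a')(o) = Add(Mul(-122, Pow(o, -1)), Mul(Rational(-1, 428), o)) (Function('a')(o) = Add(Mul(o, Rational(-1, 428)), Mul(-122, Pow(o, -1))) = Add(Mul(Rational(-1, 428), o), Mul(-122, Pow(o, -1))) = Add(Mul(-122, Pow(o, -1)), Mul(Rational(-1, 428), o)))
Function('f')(C, X) = Add(5, Mul(-1, C), Mul(-4, X)) (Function('f')(C, X) = Add(5, Mul(-1, Add(Add(C, X), Mul(X, 3)))) = Add(5, Mul(-1, Add(Add(C, X), Mul(3, X)))) = Add(5, Mul(-1, Add(C, Mul(4, X)))) = Add(5, Add(Mul(-1, C), Mul(-4, X))) = Add(5, Mul(-1, C), Mul(-4, X)))
Mul(Function('f')(Function('v')(15), -284), Pow(Function('a')(776), -1)) = Mul(Add(5, Mul(-1, Pow(15, -1)), Mul(-4, -284)), Pow(Add(Mul(-122, Pow(776, -1)), Mul(Rational(-1, 428), 776)), -1)) = Mul(Add(5, Mul(-1, Rational(1, 15)), 1136), Pow(Add(Mul(-122, Rational(1, 776)), Rational(-194, 107)), -1)) = Mul(Add(5, Rational(-1, 15), 1136), Pow(Add(Rational(-61, 388), Rational(-194, 107)), -1)) = Mul(Rational(17114, 15), Pow(Rational(-81799, 41516), -1)) = Mul(Rational(17114, 15), Rational(-41516, 81799)) = Rational(-710504824, 1226985)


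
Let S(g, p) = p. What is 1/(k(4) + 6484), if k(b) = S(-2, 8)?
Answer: 1/6492 ≈ 0.00015404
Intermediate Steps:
k(b) = 8
1/(k(4) + 6484) = 1/(8 + 6484) = 1/6492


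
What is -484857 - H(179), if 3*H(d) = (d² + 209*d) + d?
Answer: -1524202/3 ≈ -5.0807e+5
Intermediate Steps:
H(d) = 70*d + d²/3 (H(d) = ((d² + 209*d) + d)/3 = (d² + 210*d)/3 = 70*d + d²/3)
-484857 - H(179) = -484857 - 179*(210 + 179)/3 = -484857 - 179*389/3 = -484857 - 1*69631/3 = -484857 - 69631/3 = -1524202/3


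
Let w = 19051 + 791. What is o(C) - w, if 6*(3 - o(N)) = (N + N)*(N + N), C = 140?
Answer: -98717/3 ≈ -32906.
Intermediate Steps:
w = 19842
o(N) = 3 - 2*N²/3 (o(N) = 3 - (N + N)*(N + N)/6 = 3 - 2*N*2*N/6 = 3 - 2*N²/3)
o(C) - w = (3 - ⅔*140²) - 1*19842 = (3 - ⅔*19600) - 19842 = (3 - 39200/3) - 19842 = -39191/3 - 19842 = -98717/3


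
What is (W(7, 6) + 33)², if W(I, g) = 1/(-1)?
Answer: 1024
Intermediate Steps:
W(I, g) = -1 (W(I, g) = 1*(-1) = -1)
(W(7, 6) + 33)² = (-1 + 33)² = 32² = 1024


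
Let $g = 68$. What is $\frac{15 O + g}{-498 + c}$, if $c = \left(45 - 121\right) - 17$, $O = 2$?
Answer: $- \frac{98}{591} \approx -0.16582$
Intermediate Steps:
$c = -93$ ($c = -76 - 17 = -93$)
$\frac{15 O + g}{-498 + c} = \frac{15 \cdot 2 + 68}{-498 - 93} = \frac{30 + 68}{-591} = 98 \left(- \frac{1}{591}\right) = - \frac{98}{591}$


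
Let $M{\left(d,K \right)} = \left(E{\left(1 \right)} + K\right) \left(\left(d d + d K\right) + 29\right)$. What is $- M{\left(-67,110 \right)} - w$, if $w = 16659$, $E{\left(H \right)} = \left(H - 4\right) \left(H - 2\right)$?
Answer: $305617$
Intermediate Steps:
$E{\left(H \right)} = \left(-4 + H\right) \left(-2 + H\right)$
$M{\left(d,K \right)} = \left(3 + K\right) \left(29 + d^{2} + K d\right)$ ($M{\left(d,K \right)} = \left(\left(8 + 1^{2} - 6\right) + K\right) \left(\left(d d + d K\right) + 29\right) = \left(\left(8 + 1 - 6\right) + K\right) \left(\left(d^{2} + K d\right) + 29\right) = \left(3 + K\right) \left(29 + d^{2} + K d\right)$)
$- M{\left(-67,110 \right)} - w = - (87 + 3 \left(-67\right)^{2} + 29 \cdot 110 + 110 \left(-67\right)^{2} - 67 \cdot 110^{2} + 3 \cdot 110 \left(-67\right)) - 16659 = - (87 + 3 \cdot 4489 + 3190 + 110 \cdot 4489 - 810700 - 22110) - 16659 = - (87 + 13467 + 3190 + 493790 - 810700 - 22110) - 16659 = \left(-1\right) \left(-322276\right) - 16659 = 322276 - 16659 = 305617$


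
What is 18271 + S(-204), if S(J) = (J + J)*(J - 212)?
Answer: 187999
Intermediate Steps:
S(J) = 2*J*(-212 + J) (S(J) = (2*J)*(-212 + J) = 2*J*(-212 + J))
18271 + S(-204) = 18271 + 2*(-204)*(-212 - 204) = 18271 + 2*(-204)*(-416) = 18271 + 169728 = 187999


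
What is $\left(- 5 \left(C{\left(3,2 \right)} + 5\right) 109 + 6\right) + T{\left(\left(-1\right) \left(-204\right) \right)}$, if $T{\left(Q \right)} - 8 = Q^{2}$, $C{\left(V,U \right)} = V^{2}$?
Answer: $34000$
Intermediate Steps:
$T{\left(Q \right)} = 8 + Q^{2}$
$\left(- 5 \left(C{\left(3,2 \right)} + 5\right) 109 + 6\right) + T{\left(\left(-1\right) \left(-204\right) \right)} = \left(- 5 \left(3^{2} + 5\right) 109 + 6\right) + \left(8 + \left(\left(-1\right) \left(-204\right)\right)^{2}\right) = \left(- 5 \left(9 + 5\right) 109 + 6\right) + \left(8 + 204^{2}\right) = \left(\left(-5\right) 14 \cdot 109 + 6\right) + \left(8 + 41616\right) = \left(\left(-70\right) 109 + 6\right) + 41624 = \left(-7630 + 6\right) + 41624 = -7624 + 41624 = 34000$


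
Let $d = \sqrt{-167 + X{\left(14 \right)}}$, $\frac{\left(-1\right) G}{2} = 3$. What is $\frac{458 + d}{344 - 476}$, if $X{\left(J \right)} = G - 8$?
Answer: $- \frac{229}{66} - \frac{i \sqrt{181}}{132} \approx -3.4697 - 0.10192 i$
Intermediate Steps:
$G = -6$ ($G = \left(-2\right) 3 = -6$)
$X{\left(J \right)} = -14$ ($X{\left(J \right)} = -6 - 8 = -14$)
$d = i \sqrt{181}$ ($d = \sqrt{-167 - 14} = \sqrt{-181} = i \sqrt{181} \approx 13.454 i$)
$\frac{458 + d}{344 - 476} = \frac{458 + i \sqrt{181}}{344 - 476} = \frac{458 + i \sqrt{181}}{-132} = \left(458 + i \sqrt{181}\right) \left(- \frac{1}{132}\right) = - \frac{229}{66} - \frac{i \sqrt{181}}{132}$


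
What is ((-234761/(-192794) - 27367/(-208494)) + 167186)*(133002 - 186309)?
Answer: -9951126063326533361/1116566451 ≈ -8.9123e+9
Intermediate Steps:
((-234761/(-192794) - 27367/(-208494)) + 167186)*(133002 - 186309) = ((-234761*(-1/192794) - 27367*(-1/208494)) + 167186)*(-53307) = ((234761/192794 + 27367/208494) + 167186)*(-53307) = (13555613333/10049098059 + 167186)*(-53307) = (1680082063705307/10049098059)*(-53307) = -9951126063326533361/1116566451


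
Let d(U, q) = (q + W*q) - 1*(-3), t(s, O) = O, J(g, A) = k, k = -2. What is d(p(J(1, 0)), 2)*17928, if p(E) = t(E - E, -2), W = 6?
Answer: 304776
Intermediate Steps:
J(g, A) = -2
p(E) = -2
d(U, q) = 3 + 7*q (d(U, q) = (q + 6*q) - 1*(-3) = 7*q + 3 = 3 + 7*q)
d(p(J(1, 0)), 2)*17928 = (3 + 7*2)*17928 = (3 + 14)*17928 = 17*17928 = 304776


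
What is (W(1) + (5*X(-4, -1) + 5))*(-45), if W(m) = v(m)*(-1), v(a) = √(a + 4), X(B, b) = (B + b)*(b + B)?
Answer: -5850 + 45*√5 ≈ -5749.4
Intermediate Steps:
X(B, b) = (B + b)² (X(B, b) = (B + b)*(B + b) = (B + b)²)
v(a) = √(4 + a)
W(m) = -√(4 + m) (W(m) = √(4 + m)*(-1) = -√(4 + m))
(W(1) + (5*X(-4, -1) + 5))*(-45) = (-√(4 + 1) + (5*(-4 - 1)² + 5))*(-45) = (-√5 + (5*(-5)² + 5))*(-45) = (-√5 + (5*25 + 5))*(-45) = (-√5 + (125 + 5))*(-45) = (-√5 + 130)*(-45) = (130 - √5)*(-45) = -5850 + 45*√5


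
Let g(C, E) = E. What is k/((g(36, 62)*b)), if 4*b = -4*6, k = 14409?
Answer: -4803/124 ≈ -38.734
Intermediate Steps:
b = -6 (b = (-4*6)/4 = (¼)*(-24) = -6)
k/((g(36, 62)*b)) = 14409/((62*(-6))) = 14409/(-372) = 14409*(-1/372) = -4803/124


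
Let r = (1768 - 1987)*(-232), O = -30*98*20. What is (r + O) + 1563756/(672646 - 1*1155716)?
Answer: -1931129598/241535 ≈ -7995.2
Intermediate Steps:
O = -58800 (O = -2940*20 = -58800)
r = 50808 (r = -219*(-232) = 50808)
(r + O) + 1563756/(672646 - 1*1155716) = (50808 - 58800) + 1563756/(672646 - 1*1155716) = -7992 + 1563756/(672646 - 1155716) = -7992 + 1563756/(-483070) = -7992 + 1563756*(-1/483070) = -7992 - 781878/241535 = -1931129598/241535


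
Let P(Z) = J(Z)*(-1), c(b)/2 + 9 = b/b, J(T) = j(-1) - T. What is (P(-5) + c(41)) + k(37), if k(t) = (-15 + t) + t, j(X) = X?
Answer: 39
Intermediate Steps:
J(T) = -1 - T
c(b) = -16 (c(b) = -18 + 2*(b/b) = -18 + 2*1 = -18 + 2 = -16)
P(Z) = 1 + Z (P(Z) = (-1 - Z)*(-1) = 1 + Z)
k(t) = -15 + 2*t
(P(-5) + c(41)) + k(37) = ((1 - 5) - 16) + (-15 + 2*37) = (-4 - 16) + (-15 + 74) = -20 + 59 = 39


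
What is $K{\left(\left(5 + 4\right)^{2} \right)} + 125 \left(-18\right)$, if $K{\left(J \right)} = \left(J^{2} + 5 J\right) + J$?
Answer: $4797$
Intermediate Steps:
$K{\left(J \right)} = J^{2} + 6 J$
$K{\left(\left(5 + 4\right)^{2} \right)} + 125 \left(-18\right) = \left(5 + 4\right)^{2} \left(6 + \left(5 + 4\right)^{2}\right) + 125 \left(-18\right) = 9^{2} \left(6 + 9^{2}\right) - 2250 = 81 \left(6 + 81\right) - 2250 = 81 \cdot 87 - 2250 = 7047 - 2250 = 4797$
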